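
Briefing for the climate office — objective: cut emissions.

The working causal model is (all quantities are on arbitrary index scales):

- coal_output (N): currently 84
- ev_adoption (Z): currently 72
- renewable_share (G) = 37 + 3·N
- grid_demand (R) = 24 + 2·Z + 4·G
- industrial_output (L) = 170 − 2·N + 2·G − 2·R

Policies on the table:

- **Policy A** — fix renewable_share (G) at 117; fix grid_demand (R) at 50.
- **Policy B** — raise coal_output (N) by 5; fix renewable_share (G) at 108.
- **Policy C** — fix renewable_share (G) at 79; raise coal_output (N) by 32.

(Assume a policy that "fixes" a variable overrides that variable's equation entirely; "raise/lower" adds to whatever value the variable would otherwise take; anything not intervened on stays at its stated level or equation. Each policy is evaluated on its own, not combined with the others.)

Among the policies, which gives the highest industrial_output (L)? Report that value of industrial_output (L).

136

Policy A (G := 117, R := 50):
  N = 84
  Z = 72
  G = 117
  R = 50
  L = 170 − 2·84 + 2·117 − 2·50 = 136
Policy B (N + 5, G := 108):
  N = 84 + 5 = 89
  Z = 72
  G = 108
  R = 24 + 2·72 + 4·108 = 600
  L = 170 − 2·89 + 2·108 − 2·600 = -992
Policy C (G := 79, N + 32):
  N = 84 + 32 = 116
  Z = 72
  G = 79
  R = 24 + 2·72 + 4·79 = 484
  L = 170 − 2·116 + 2·79 − 2·484 = -872
Comparing — Policy A: L=136, Policy B: L=-992, Policy C: L=-872. Highest is 136 (Policy A).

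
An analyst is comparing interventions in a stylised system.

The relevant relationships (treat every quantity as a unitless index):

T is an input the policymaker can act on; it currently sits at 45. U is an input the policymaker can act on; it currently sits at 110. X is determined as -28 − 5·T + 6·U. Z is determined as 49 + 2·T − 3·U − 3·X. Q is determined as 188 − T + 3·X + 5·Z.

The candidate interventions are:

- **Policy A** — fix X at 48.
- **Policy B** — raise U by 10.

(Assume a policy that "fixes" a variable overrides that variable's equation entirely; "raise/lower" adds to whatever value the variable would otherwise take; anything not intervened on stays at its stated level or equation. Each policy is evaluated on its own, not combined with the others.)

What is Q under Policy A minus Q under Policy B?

5178

Policy A (X := 48):
  T = 45
  U = 110
  X = 48
  Z = 49 + 2·45 − 3·110 − 3·48 = -335
  Q = 188 − 45 + 3·48 + 5·(-335) = -1388
Policy B (U + 10):
  T = 45
  U = 110 + 10 = 120
  X = -28 − 5·45 + 6·120 = 467
  Z = 49 + 2·45 − 3·120 − 3·467 = -1622
  Q = 188 − 45 + 3·467 + 5·(-1622) = -6566
Q: -1388 − (-6566) = 5178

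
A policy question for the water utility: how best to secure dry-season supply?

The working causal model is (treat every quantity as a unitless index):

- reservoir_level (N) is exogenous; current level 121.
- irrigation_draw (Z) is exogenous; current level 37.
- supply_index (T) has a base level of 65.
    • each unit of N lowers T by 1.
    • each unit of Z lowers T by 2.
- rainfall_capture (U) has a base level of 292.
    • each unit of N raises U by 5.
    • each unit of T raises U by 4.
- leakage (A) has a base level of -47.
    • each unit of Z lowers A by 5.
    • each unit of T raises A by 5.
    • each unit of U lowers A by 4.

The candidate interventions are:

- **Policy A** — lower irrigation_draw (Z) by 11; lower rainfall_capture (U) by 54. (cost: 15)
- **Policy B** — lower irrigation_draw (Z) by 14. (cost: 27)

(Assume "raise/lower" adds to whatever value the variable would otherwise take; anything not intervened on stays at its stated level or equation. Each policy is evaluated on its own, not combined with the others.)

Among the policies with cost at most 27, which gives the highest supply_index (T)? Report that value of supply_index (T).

-102

Policy A (Z − 11, U − 54):
  N = 121
  Z = 37 − 11 = 26
  T = 65 − 121 − 2·26 = -108
Policy B (Z − 14):
  N = 121
  Z = 37 − 14 = 23
  T = 65 − 121 − 2·23 = -102
Comparing — Policy A: T=-108, Policy B: T=-102. Highest is -102 (Policy B).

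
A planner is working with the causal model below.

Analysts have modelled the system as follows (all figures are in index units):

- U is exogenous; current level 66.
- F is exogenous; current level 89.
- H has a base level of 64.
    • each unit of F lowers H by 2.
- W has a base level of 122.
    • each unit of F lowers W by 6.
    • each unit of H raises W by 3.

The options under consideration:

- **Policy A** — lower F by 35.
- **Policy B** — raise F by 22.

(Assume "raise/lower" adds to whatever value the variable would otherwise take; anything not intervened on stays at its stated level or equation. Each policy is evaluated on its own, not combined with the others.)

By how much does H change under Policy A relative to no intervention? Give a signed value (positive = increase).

Baseline:
  F = 89
  H = 64 − 2·89 = -114
Policy A (F − 35):
  F = 89 − 35 = 54
  H = 64 − 2·54 = -44
Change in H: -44 − (-114) = 70

70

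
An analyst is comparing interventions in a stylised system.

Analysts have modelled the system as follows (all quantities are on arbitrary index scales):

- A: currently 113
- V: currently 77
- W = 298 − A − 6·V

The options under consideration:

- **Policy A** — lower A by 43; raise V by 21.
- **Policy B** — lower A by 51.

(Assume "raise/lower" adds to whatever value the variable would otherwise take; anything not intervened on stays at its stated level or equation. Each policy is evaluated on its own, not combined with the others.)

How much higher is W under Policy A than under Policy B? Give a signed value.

-134

Policy A (A − 43, V + 21):
  A = 113 − 43 = 70
  V = 77 + 21 = 98
  W = 298 − 70 − 6·98 = -360
Policy B (A − 51):
  A = 113 − 51 = 62
  V = 77
  W = 298 − 62 − 6·77 = -226
W: -360 − (-226) = -134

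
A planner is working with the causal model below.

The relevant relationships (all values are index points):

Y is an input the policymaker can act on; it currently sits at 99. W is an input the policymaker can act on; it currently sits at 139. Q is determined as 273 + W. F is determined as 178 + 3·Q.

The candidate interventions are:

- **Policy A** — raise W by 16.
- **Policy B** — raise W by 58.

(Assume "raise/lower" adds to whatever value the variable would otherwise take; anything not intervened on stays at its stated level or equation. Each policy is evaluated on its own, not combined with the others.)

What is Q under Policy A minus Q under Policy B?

-42

Policy A (W + 16):
  W = 139 + 16 = 155
  Q = 273 + 155 = 428
Policy B (W + 58):
  W = 139 + 58 = 197
  Q = 273 + 197 = 470
Q: 428 − 470 = -42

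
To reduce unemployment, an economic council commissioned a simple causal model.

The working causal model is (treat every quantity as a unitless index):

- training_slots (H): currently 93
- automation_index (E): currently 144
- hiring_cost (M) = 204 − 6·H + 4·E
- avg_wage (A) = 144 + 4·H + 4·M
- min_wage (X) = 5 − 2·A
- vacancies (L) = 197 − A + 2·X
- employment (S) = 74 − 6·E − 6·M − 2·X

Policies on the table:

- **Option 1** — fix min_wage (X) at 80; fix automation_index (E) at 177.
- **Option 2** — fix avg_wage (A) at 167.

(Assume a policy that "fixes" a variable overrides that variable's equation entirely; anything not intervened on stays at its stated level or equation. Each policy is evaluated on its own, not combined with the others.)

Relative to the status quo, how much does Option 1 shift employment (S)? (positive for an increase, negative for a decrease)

-6756

Baseline:
  H = 93
  E = 144
  M = 204 − 6·93 + 4·144 = 222
  A = 144 + 4·93 + 4·222 = 1404
  X = 5 − 2·1404 = -2803
  S = 74 − 6·144 − 6·222 − 2·(-2803) = 3484
Option 1 (X := 80, E := 177):
  H = 93
  E = 177
  M = 204 − 6·93 + 4·177 = 354
  A = 144 + 4·93 + 4·354 = 1932
  X = 80
  S = 74 − 6·177 − 6·354 − 2·80 = -3272
Change in S: -3272 − 3484 = -6756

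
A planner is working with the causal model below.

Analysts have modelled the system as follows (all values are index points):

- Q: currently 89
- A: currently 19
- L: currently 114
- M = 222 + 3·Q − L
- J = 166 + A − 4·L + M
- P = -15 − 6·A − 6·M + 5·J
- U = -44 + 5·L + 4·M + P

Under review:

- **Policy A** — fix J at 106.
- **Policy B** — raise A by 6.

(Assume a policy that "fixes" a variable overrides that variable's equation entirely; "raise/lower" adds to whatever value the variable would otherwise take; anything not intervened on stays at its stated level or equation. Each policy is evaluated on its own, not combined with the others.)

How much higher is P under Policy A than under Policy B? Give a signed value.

Policy A (J := 106):
  Q = 89
  A = 19
  L = 114
  M = 222 + 3·89 − 114 = 375
  J = 106
  P = -15 − 6·19 − 6·375 + 5·106 = -1849
Policy B (A + 6):
  Q = 89
  A = 19 + 6 = 25
  L = 114
  M = 222 + 3·89 − 114 = 375
  J = 166 + 25 − 4·114 + 375 = 110
  P = -15 − 6·25 − 6·375 + 5·110 = -1865
P: -1849 − (-1865) = 16

16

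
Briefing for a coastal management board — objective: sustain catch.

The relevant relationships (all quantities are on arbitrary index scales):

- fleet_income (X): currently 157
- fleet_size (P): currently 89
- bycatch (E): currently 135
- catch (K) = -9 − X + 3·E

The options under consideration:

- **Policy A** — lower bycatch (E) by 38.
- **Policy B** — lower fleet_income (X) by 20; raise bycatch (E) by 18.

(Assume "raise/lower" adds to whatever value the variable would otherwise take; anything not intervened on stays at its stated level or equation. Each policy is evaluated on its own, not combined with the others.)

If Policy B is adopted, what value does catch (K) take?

313

Policy B (X − 20, E + 18):
  X = 157 − 20 = 137
  E = 135 + 18 = 153
  K = -9 − 137 + 3·153 = 313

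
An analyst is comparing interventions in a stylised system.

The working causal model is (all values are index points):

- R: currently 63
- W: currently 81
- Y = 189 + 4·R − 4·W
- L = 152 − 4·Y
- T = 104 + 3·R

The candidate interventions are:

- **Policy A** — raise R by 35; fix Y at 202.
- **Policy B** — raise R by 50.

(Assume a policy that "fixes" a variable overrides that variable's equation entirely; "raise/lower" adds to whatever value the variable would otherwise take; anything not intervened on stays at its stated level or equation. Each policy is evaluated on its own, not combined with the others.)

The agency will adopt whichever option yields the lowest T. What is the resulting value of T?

Policy A (R + 35, Y := 202):
  R = 63 + 35 = 98
  T = 104 + 3·98 = 398
Policy B (R + 50):
  R = 63 + 50 = 113
  T = 104 + 3·113 = 443
Comparing — Policy A: T=398, Policy B: T=443. Lowest is 398 (Policy A).

398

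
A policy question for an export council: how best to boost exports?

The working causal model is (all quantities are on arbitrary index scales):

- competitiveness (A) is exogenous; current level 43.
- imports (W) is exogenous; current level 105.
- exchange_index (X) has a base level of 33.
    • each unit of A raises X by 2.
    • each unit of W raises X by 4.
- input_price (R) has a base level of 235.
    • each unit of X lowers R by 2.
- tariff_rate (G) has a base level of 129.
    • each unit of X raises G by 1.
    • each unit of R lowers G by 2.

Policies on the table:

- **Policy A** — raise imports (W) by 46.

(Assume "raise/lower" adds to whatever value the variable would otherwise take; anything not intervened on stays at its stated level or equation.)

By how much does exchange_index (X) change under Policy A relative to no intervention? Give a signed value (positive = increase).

184

Baseline:
  A = 43
  W = 105
  X = 33 + 2·43 + 4·105 = 539
Policy A (W + 46):
  A = 43
  W = 105 + 46 = 151
  X = 33 + 2·43 + 4·151 = 723
Change in X: 723 − 539 = 184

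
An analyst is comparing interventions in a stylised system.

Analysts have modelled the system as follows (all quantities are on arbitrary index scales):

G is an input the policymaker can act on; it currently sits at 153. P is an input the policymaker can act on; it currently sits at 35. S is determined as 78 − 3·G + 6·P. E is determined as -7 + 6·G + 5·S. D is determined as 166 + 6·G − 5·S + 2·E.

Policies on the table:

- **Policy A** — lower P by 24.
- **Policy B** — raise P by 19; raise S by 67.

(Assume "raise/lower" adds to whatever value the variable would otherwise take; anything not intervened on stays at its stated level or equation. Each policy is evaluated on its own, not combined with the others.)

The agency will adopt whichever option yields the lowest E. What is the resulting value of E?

-664

Policy A (P − 24):
  G = 153
  P = 35 − 24 = 11
  S = 78 − 3·153 + 6·11 = -315
  E = -7 + 6·153 + 5·(-315) = -664
Policy B (P + 19, S + 67):
  G = 153
  P = 35 + 19 = 54
  S = 78 − 3·153 + 6·54 (+67 from intervention) = 10
  E = -7 + 6·153 + 5·10 = 961
Comparing — Policy A: E=-664, Policy B: E=961. Lowest is -664 (Policy A).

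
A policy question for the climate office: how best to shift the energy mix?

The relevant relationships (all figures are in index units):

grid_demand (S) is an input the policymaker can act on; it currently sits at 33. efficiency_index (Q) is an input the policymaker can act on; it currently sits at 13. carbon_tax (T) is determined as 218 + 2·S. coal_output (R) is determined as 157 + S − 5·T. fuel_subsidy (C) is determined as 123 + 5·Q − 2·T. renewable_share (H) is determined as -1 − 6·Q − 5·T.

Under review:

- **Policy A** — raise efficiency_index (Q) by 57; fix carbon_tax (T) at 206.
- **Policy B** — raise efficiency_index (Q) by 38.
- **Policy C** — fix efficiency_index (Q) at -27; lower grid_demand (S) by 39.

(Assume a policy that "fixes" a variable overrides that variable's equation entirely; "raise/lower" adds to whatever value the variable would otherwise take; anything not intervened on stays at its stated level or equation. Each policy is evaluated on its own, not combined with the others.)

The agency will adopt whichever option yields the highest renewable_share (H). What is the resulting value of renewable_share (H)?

Policy A (Q + 57, T := 206):
  S = 33
  Q = 13 + 57 = 70
  T = 206
  H = -1 − 6·70 − 5·206 = -1451
Policy B (Q + 38):
  S = 33
  Q = 13 + 38 = 51
  T = 218 + 2·33 = 284
  H = -1 − 6·51 − 5·284 = -1727
Policy C (Q := -27, S − 39):
  S = 33 − 39 = -6
  Q = -27
  T = 218 + 2·(-6) = 206
  H = -1 − 6·(-27) − 5·206 = -869
Comparing — Policy A: H=-1451, Policy B: H=-1727, Policy C: H=-869. Highest is -869 (Policy C).

-869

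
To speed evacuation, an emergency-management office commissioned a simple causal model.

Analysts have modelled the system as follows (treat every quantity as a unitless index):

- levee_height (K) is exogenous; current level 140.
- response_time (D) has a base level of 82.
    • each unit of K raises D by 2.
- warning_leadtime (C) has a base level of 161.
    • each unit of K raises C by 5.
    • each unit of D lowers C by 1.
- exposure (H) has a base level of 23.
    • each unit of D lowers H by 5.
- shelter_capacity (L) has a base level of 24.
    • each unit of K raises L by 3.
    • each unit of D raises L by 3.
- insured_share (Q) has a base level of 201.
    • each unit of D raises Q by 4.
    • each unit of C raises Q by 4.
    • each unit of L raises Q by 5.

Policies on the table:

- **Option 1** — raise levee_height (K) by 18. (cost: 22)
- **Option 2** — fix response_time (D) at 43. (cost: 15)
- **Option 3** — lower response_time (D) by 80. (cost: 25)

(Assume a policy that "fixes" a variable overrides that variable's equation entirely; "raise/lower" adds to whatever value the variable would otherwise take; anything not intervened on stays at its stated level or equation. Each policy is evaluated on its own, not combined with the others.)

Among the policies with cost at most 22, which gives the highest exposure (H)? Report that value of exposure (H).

-192

Option 1 (K + 18):
  K = 140 + 18 = 158
  D = 82 + 2·158 = 398
  H = 23 − 5·398 = -1967
Option 2 (D := 43):
  K = 140
  D = 43
  H = 23 − 5·43 = -192
Comparing — Option 1: H=-1967, Option 2: H=-192. Highest is -192 (Option 2).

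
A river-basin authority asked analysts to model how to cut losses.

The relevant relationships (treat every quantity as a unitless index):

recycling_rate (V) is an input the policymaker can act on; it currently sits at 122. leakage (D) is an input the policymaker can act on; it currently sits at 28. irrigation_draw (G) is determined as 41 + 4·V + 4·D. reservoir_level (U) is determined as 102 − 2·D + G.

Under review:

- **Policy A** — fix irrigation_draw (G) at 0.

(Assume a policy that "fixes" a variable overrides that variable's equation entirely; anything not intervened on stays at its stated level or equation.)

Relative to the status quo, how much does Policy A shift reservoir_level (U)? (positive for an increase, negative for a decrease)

-641

Baseline:
  V = 122
  D = 28
  G = 41 + 4·122 + 4·28 = 641
  U = 102 − 2·28 + 641 = 687
Policy A (G := 0):
  V = 122
  D = 28
  G = 0
  U = 102 − 2·28 + 0 = 46
Change in U: 46 − 687 = -641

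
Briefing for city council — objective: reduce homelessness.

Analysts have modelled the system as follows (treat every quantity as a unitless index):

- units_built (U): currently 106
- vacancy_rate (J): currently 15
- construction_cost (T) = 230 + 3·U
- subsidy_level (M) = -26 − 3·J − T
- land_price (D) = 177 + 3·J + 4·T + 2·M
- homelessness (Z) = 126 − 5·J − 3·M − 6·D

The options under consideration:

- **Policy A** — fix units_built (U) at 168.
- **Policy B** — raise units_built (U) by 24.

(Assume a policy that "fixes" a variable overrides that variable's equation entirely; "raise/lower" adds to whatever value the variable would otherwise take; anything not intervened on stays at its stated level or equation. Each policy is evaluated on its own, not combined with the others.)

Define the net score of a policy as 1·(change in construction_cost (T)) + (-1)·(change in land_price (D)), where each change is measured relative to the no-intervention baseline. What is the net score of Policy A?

-186

Baseline:
  U = 106
  J = 15
  T = 230 + 3·106 = 548
  M = -26 − 3·15 − 548 = -619
  D = 177 + 3·15 + 4·548 + 2·(-619) = 1176
Policy A (U := 168):
  U = 168
  J = 15
  T = 230 + 3·168 = 734
  M = -26 − 3·15 − 734 = -805
  D = 177 + 3·15 + 4·734 + 2·(-805) = 1548
ΔT = 734 − 548 = 186; ΔD = 1548 − 1176 = 372
Score = 1·186 + (-1)·372 = -186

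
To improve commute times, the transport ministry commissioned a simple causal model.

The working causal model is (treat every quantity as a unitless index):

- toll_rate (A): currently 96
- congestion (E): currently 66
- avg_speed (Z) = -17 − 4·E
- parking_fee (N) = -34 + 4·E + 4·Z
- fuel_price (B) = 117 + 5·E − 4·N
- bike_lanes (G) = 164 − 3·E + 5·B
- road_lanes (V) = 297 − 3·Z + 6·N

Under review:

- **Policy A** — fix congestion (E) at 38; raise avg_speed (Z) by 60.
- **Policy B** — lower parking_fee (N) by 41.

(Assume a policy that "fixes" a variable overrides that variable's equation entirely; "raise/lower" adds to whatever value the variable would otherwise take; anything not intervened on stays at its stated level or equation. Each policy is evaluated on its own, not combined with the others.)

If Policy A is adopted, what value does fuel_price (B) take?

1579

Policy A (E := 38, Z + 60):
  E = 38
  Z = -17 − 4·38 (+60 from intervention) = -109
  N = -34 + 4·38 + 4·(-109) = -318
  B = 117 + 5·38 − 4·(-318) = 1579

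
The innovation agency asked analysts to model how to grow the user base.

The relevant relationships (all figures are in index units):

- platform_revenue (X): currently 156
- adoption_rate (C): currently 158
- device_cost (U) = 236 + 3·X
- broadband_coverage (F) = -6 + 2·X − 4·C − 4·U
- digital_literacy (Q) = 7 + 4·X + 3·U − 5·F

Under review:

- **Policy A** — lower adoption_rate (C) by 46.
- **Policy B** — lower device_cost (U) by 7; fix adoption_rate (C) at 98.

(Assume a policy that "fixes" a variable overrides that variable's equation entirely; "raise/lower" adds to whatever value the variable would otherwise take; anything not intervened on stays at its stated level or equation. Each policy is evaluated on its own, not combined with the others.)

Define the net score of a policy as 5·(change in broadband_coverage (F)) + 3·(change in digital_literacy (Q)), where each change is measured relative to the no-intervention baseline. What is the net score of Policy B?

-2743

Baseline:
  X = 156
  C = 158
  U = 236 + 3·156 = 704
  F = -6 + 2·156 − 4·158 − 4·704 = -3142
  Q = 7 + 4·156 + 3·704 − 5·(-3142) = 18453
Policy B (U − 7, C := 98):
  X = 156
  C = 98
  U = 236 + 3·156 (−7 from intervention) = 697
  F = -6 + 2·156 − 4·98 − 4·697 = -2874
  Q = 7 + 4·156 + 3·697 − 5·(-2874) = 17092
ΔF = -2874 − (-3142) = 268; ΔQ = 17092 − 18453 = -1361
Score = 5·268 + 3·(-1361) = -2743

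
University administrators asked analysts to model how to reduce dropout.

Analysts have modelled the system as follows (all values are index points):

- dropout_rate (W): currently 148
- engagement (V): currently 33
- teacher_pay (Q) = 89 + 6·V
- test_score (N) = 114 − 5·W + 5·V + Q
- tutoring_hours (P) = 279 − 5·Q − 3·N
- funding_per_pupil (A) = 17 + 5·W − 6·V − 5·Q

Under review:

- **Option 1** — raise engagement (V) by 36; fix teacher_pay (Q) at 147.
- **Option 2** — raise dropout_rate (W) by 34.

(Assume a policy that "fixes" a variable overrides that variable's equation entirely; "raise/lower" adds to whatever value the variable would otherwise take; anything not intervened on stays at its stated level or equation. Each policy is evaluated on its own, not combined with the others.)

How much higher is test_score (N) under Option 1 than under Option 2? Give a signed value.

Option 1 (V + 36, Q := 147):
  W = 148
  V = 33 + 36 = 69
  Q = 147
  N = 114 − 5·148 + 5·69 + 147 = -134
Option 2 (W + 34):
  W = 148 + 34 = 182
  V = 33
  Q = 89 + 6·33 = 287
  N = 114 − 5·182 + 5·33 + 287 = -344
N: -134 − (-344) = 210

210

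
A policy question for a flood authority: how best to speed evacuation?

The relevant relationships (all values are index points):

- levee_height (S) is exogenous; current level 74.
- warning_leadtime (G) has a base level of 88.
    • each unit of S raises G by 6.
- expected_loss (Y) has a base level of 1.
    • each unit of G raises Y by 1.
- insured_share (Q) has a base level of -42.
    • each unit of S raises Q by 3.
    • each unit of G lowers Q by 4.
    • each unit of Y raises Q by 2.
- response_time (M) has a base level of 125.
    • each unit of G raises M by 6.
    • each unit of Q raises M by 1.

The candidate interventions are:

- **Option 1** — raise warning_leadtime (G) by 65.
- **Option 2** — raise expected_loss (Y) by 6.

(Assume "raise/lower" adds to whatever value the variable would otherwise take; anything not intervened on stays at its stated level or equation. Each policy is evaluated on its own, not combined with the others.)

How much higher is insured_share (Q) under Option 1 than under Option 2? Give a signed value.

-142

Option 1 (G + 65):
  S = 74
  G = 88 + 6·74 (+65 from intervention) = 597
  Y = 1 + 597 = 598
  Q = -42 + 3·74 − 4·597 + 2·598 = -1012
Option 2 (Y + 6):
  S = 74
  G = 88 + 6·74 = 532
  Y = 1 + 532 (+6 from intervention) = 539
  Q = -42 + 3·74 − 4·532 + 2·539 = -870
Q: -1012 − (-870) = -142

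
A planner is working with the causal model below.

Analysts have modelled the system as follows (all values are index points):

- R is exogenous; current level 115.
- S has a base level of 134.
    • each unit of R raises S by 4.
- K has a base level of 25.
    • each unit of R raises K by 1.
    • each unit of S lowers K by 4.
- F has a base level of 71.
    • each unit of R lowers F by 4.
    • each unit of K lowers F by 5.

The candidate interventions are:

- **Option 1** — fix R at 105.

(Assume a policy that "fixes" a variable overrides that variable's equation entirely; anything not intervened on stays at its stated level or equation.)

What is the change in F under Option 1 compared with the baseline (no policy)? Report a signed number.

-710

Baseline:
  R = 115
  S = 134 + 4·115 = 594
  K = 25 + 115 − 4·594 = -2236
  F = 71 − 4·115 − 5·(-2236) = 10791
Option 1 (R := 105):
  R = 105
  S = 134 + 4·105 = 554
  K = 25 + 105 − 4·554 = -2086
  F = 71 − 4·105 − 5·(-2086) = 10081
Change in F: 10081 − 10791 = -710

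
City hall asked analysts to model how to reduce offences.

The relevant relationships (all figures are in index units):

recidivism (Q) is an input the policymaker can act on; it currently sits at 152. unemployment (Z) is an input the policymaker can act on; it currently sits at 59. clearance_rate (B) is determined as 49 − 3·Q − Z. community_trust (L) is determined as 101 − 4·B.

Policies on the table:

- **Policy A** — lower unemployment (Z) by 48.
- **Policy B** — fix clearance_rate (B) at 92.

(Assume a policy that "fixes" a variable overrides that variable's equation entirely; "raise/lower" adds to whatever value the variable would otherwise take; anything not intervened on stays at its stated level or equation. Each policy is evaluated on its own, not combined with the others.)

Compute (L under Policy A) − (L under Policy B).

2040

Policy A (Z − 48):
  Q = 152
  Z = 59 − 48 = 11
  B = 49 − 3·152 − 11 = -418
  L = 101 − 4·(-418) = 1773
Policy B (B := 92):
  Q = 152
  Z = 59
  B = 92
  L = 101 − 4·92 = -267
L: 1773 − (-267) = 2040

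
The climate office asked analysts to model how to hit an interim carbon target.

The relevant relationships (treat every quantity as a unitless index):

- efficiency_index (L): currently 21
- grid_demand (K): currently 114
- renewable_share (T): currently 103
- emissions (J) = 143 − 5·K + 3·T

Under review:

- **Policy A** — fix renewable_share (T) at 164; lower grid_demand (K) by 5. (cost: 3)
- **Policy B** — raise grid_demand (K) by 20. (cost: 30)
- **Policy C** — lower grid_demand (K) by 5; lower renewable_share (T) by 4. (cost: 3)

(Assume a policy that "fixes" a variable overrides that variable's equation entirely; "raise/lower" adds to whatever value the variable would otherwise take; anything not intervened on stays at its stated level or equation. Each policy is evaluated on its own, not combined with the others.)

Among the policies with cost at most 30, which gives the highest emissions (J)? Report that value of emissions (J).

Policy A (T := 164, K − 5):
  K = 114 − 5 = 109
  T = 164
  J = 143 − 5·109 + 3·164 = 90
Policy B (K + 20):
  K = 114 + 20 = 134
  T = 103
  J = 143 − 5·134 + 3·103 = -218
Policy C (K − 5, T − 4):
  K = 114 − 5 = 109
  T = 103 − 4 = 99
  J = 143 − 5·109 + 3·99 = -105
Comparing — Policy A: J=90, Policy B: J=-218, Policy C: J=-105. Highest is 90 (Policy A).

90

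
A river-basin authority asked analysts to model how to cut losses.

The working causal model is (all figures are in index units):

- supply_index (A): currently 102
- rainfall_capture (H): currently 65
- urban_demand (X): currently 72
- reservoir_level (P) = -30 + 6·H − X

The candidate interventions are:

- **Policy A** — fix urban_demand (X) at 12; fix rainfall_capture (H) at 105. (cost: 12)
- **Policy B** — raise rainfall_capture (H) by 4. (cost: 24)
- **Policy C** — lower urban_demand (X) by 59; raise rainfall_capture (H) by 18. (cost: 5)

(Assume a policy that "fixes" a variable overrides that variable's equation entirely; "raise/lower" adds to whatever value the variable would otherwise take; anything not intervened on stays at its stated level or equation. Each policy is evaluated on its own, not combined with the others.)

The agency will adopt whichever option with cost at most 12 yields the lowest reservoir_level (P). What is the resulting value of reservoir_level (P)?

455

Policy A (X := 12, H := 105):
  H = 105
  X = 12
  P = -30 + 6·105 − 12 = 588
Policy C (X − 59, H + 18):
  H = 65 + 18 = 83
  X = 72 − 59 = 13
  P = -30 + 6·83 − 13 = 455
Comparing — Policy A: P=588, Policy C: P=455. Lowest is 455 (Policy C).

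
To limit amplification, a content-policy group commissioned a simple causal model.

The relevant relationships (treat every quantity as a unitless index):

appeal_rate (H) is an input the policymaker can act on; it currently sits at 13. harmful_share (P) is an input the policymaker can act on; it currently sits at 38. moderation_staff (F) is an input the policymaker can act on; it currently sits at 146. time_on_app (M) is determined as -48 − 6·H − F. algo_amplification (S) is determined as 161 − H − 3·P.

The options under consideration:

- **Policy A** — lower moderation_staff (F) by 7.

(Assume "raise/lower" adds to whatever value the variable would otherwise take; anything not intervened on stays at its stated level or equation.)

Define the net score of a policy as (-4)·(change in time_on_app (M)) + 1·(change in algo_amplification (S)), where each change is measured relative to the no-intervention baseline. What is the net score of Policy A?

Baseline:
  H = 13
  P = 38
  F = 146
  M = -48 − 6·13 − 146 = -272
  S = 161 − 13 − 3·38 = 34
Policy A (F − 7):
  H = 13
  P = 38
  F = 146 − 7 = 139
  M = -48 − 6·13 − 139 = -265
  S = 161 − 13 − 3·38 = 34
ΔM = -265 − (-272) = 7; ΔS = 34 − 34 = 0
Score = (-4)·7 + 1·0 = -28

-28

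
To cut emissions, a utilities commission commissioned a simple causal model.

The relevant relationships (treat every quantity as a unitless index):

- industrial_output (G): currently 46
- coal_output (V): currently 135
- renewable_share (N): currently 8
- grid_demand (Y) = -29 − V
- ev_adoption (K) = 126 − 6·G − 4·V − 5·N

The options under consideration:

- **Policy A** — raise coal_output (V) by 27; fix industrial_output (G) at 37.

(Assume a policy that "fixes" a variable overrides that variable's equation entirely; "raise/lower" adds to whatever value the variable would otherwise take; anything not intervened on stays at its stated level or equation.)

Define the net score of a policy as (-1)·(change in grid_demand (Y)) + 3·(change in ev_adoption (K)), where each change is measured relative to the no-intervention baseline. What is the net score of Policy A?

-135

Baseline:
  G = 46
  V = 135
  N = 8
  Y = -29 − 135 = -164
  K = 126 − 6·46 − 4·135 − 5·8 = -730
Policy A (V + 27, G := 37):
  G = 37
  V = 135 + 27 = 162
  N = 8
  Y = -29 − 162 = -191
  K = 126 − 6·37 − 4·162 − 5·8 = -784
ΔY = -191 − (-164) = -27; ΔK = -784 − (-730) = -54
Score = (-1)·(-27) + 3·(-54) = -135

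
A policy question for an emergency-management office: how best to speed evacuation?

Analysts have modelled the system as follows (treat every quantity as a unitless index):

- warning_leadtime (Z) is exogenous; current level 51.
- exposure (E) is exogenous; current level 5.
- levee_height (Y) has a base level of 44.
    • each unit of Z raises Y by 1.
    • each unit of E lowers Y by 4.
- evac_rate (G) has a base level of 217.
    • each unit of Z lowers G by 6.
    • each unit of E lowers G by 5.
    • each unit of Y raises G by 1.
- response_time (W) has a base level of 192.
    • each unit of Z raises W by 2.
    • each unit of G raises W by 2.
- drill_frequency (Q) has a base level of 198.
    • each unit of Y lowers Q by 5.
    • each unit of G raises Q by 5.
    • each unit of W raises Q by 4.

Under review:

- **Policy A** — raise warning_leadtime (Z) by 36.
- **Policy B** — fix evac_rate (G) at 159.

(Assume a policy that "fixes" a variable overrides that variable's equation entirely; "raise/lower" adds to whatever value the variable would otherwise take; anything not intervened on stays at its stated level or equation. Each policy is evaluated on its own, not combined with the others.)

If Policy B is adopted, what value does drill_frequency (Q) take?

Policy B (G := 159):
  Z = 51
  E = 5
  Y = 44 + 51 − 4·5 = 75
  G = 159
  W = 192 + 2·51 + 2·159 = 612
  Q = 198 − 5·75 + 5·159 + 4·612 = 3066

3066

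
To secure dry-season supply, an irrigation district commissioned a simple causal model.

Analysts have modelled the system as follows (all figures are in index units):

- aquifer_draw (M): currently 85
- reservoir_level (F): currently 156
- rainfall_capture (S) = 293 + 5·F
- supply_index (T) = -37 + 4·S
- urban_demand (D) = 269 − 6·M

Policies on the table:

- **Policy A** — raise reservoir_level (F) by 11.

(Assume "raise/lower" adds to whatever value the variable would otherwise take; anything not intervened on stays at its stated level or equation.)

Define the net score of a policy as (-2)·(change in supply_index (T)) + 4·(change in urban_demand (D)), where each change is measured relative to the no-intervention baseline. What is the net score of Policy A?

-440

Baseline:
  M = 85
  F = 156
  S = 293 + 5·156 = 1073
  T = -37 + 4·1073 = 4255
  D = 269 − 6·85 = -241
Policy A (F + 11):
  M = 85
  F = 156 + 11 = 167
  S = 293 + 5·167 = 1128
  T = -37 + 4·1128 = 4475
  D = 269 − 6·85 = -241
ΔT = 4475 − 4255 = 220; ΔD = -241 − (-241) = 0
Score = (-2)·220 + 4·0 = -440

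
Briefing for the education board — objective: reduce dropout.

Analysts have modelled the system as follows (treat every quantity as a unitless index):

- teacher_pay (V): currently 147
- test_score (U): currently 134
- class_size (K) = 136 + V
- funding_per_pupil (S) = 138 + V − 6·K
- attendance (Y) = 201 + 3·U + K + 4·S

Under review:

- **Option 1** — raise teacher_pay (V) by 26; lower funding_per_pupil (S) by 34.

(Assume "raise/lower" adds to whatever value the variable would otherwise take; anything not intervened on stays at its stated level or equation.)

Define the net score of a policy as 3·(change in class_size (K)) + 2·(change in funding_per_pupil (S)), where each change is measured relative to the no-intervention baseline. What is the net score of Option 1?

-250

Baseline:
  V = 147
  K = 136 + 147 = 283
  S = 138 + 147 − 6·283 = -1413
Option 1 (V + 26, S − 34):
  V = 147 + 26 = 173
  K = 136 + 173 = 309
  S = 138 + 173 − 6·309 (−34 from intervention) = -1577
ΔK = 309 − 283 = 26; ΔS = -1577 − (-1413) = -164
Score = 3·26 + 2·(-164) = -250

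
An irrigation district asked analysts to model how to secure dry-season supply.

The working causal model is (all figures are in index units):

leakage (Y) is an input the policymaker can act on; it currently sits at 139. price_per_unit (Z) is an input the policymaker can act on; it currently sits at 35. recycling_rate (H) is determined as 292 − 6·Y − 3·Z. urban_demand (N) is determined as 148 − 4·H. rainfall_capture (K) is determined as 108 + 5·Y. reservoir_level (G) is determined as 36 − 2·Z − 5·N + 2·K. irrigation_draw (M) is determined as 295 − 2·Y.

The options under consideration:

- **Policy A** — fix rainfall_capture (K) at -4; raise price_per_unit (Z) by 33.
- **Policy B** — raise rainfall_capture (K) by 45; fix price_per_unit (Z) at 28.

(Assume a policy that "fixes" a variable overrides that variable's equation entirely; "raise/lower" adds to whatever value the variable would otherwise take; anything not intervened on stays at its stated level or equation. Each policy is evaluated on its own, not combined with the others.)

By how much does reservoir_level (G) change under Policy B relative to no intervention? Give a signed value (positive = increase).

Baseline:
  Y = 139
  Z = 35
  H = 292 − 6·139 − 3·35 = -647
  N = 148 − 4·(-647) = 2736
  K = 108 + 5·139 = 803
  G = 36 − 2·35 − 5·2736 + 2·803 = -12108
Policy B (K + 45, Z := 28):
  Y = 139
  Z = 28
  H = 292 − 6·139 − 3·28 = -626
  N = 148 − 4·(-626) = 2652
  K = 108 + 5·139 (+45 from intervention) = 848
  G = 36 − 2·28 − 5·2652 + 2·848 = -11584
Change in G: -11584 − (-12108) = 524

524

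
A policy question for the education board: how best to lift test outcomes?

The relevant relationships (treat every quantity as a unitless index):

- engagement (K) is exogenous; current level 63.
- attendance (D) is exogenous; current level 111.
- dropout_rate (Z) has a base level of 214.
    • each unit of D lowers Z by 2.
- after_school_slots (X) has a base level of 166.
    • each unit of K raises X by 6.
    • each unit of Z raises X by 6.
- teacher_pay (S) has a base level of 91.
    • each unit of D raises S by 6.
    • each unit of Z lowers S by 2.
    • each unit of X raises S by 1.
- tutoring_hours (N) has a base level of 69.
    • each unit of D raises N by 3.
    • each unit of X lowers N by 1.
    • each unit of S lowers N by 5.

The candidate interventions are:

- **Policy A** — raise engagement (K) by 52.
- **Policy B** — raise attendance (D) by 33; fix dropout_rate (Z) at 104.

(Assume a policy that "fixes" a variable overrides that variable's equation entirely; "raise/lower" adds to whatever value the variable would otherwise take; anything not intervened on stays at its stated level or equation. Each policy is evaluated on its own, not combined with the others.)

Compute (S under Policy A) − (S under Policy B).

Policy A (K + 52):
  K = 63 + 52 = 115
  D = 111
  Z = 214 − 2·111 = -8
  X = 166 + 6·115 + 6·(-8) = 808
  S = 91 + 6·111 − 2·(-8) + 808 = 1581
Policy B (D + 33, Z := 104):
  K = 63
  D = 111 + 33 = 144
  Z = 104
  X = 166 + 6·63 + 6·104 = 1168
  S = 91 + 6·144 − 2·104 + 1168 = 1915
S: 1581 − 1915 = -334

-334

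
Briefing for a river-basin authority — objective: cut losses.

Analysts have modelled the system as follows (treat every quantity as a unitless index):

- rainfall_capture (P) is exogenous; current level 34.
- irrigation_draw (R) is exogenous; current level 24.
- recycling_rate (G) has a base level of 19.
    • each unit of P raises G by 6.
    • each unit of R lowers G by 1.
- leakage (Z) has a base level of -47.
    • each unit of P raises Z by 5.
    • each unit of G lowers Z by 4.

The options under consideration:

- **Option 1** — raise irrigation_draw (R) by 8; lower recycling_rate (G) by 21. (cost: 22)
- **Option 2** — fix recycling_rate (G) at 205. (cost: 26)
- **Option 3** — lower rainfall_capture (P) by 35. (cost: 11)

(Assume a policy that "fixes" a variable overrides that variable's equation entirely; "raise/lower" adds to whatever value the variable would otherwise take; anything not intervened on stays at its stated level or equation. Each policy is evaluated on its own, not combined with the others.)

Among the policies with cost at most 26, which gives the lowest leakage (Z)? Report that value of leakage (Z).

Option 1 (R + 8, G − 21):
  P = 34
  R = 24 + 8 = 32
  G = 19 + 6·34 − 32 (−21 from intervention) = 170
  Z = -47 + 5·34 − 4·170 = -557
Option 2 (G := 205):
  P = 34
  R = 24
  G = 205
  Z = -47 + 5·34 − 4·205 = -697
Option 3 (P − 35):
  P = 34 − 35 = -1
  R = 24
  G = 19 + 6·(-1) − 24 = -11
  Z = -47 + 5·(-1) − 4·(-11) = -8
Comparing — Option 1: Z=-557, Option 2: Z=-697, Option 3: Z=-8. Lowest is -697 (Option 2).

-697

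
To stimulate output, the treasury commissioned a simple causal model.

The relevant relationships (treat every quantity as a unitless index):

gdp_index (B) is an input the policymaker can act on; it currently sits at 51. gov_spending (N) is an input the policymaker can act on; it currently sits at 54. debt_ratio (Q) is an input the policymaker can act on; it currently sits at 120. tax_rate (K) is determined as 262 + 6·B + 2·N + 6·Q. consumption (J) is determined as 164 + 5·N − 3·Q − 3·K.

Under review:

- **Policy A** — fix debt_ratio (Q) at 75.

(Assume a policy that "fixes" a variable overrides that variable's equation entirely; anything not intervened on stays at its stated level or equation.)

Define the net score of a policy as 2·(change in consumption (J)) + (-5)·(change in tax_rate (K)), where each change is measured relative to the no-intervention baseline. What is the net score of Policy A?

Baseline:
  B = 51
  N = 54
  Q = 120
  K = 262 + 6·51 + 2·54 + 6·120 = 1396
  J = 164 + 5·54 − 3·120 − 3·1396 = -4114
Policy A (Q := 75):
  B = 51
  N = 54
  Q = 75
  K = 262 + 6·51 + 2·54 + 6·75 = 1126
  J = 164 + 5·54 − 3·75 − 3·1126 = -3169
ΔJ = -3169 − (-4114) = 945; ΔK = 1126 − 1396 = -270
Score = 2·945 + (-5)·(-270) = 3240

3240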